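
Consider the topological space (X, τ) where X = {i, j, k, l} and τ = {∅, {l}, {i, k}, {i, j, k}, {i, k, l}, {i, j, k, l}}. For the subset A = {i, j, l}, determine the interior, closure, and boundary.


int(A) = {l}, cl(A) = {i, j, k, l}, ∂A = {i, j, k}.

Closed sets in (X, τ) are complements of opens:
  closed(X, τ) = {∅, {j}, {l}, {j, l}, {i, j, k}, {i, j, k, l}}.
int(A) = ⋃ {U ∈ τ : U ⊆ A}. Opens contained in A: ∅, {l}.
Taking the union of these: int(A) = {l}.
cl(A) = ⋂ {C closed : A ⊆ C}. Closed sets containing A: {i, j, k, l}.
Intersecting these: cl(A) = {i, j, k, l}.
∂A = cl(A) ∖ int(A) = {i, j, k, l} ∖ {l} = {i, j, k}.


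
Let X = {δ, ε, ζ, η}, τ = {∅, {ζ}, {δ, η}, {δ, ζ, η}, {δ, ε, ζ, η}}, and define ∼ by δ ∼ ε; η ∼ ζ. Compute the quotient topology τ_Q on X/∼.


X/∼ = {[δ=ε], [ζ=η]}; |τ_Q| = 2.

Equivalence classes: [δ=ε], [ζ=η].
Quotient map π: X → X/∼ sends δ ↦ [δ=ε], ε ↦ [δ=ε], ζ ↦ [ζ=η], η ↦ [ζ=η].
For each subset V ⊆ X/∼, compute π^{-1}(V) ⊆ X and check whether π^{-1}(V) ∈ τ. V is open in τ_Q iff π^{-1}(V) ∈ τ.
  V = {}: π^{-1}(V) = ∅ ∈ τ ✓.
  V = {[δ=ε]}: π^{-1}(V) = {δ, ε} ∉ τ ✗.
  V = {[ζ=η]}: π^{-1}(V) = {ζ, η} ∉ τ ✗.
  V = {[δ=ε], [ζ=η]}: π^{-1}(V) = {δ, ε, ζ, η} ∈ τ ✓.
Open sets in the quotient: τ_Q = {{}, {[δ=ε], [ζ=η]}} (2 elements).


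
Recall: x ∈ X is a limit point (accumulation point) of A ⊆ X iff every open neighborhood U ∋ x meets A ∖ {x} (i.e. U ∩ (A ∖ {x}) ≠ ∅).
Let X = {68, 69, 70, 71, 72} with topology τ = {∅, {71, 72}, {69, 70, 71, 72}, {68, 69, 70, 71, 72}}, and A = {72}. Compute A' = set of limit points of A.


A' = {68, 69, 70, 71}

For each x ∈ X, list the open sets U ∈ τ with x ∈ U, then check whether U ∩ (A ∖ {x}) ≠ ∅ for every such U.
  x = 68: opens ∋ x are {68, 69, 70, 71, 72}; each meets A ∖ {68}, so x IS a limit point.
  x = 69: opens ∋ x are {69, 70, 71, 72}, {68, 69, 70, 71, 72}; each meets A ∖ {69}, so x IS a limit point.
  x = 70: opens ∋ x are {69, 70, 71, 72}, {68, 69, 70, 71, 72}; each meets A ∖ {70}, so x IS a limit point.
  x = 71: opens ∋ x are {71, 72}, {69, 70, 71, 72}, {68, 69, 70, 71, 72}; each meets A ∖ {71}, so x IS a limit point.
  x = 72: open {71, 72} ∋ x has {71, 72} ∩ (A ∖ {72}) = ∅, so x is NOT a limit point.
Collecting: A' = {68, 69, 70, 71}.


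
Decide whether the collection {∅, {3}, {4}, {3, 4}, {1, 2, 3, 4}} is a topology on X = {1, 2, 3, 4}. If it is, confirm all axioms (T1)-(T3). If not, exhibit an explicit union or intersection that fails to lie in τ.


τ IS a topology on X.

Axiom (T1): ∅ ∈ τ? Yes; X ∈ τ? Yes.
Axiom (T2/T3): check pairwise unions and intersections of members of τ.
All pairwise intersections and unions checked — each lies in τ. Therefore τ satisfies (T1), (T2), (T3): it IS a topology on X.


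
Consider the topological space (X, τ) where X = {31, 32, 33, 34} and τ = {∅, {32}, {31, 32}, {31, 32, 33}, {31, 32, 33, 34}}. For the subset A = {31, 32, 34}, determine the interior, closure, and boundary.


int(A) = {31, 32}, cl(A) = {31, 32, 33, 34}, ∂A = {33, 34}.

Closed sets in (X, τ) are complements of opens:
  closed(X, τ) = {∅, {34}, {33, 34}, {31, 33, 34}, {31, 32, 33, 34}}.
int(A) = ⋃ {U ∈ τ : U ⊆ A}. Opens contained in A: ∅, {32}, {31, 32}.
Taking the union of these: int(A) = {31, 32}.
cl(A) = ⋂ {C closed : A ⊆ C}. Closed sets containing A: {31, 32, 33, 34}.
Intersecting these: cl(A) = {31, 32, 33, 34}.
∂A = cl(A) ∖ int(A) = {31, 32, 33, 34} ∖ {31, 32} = {33, 34}.


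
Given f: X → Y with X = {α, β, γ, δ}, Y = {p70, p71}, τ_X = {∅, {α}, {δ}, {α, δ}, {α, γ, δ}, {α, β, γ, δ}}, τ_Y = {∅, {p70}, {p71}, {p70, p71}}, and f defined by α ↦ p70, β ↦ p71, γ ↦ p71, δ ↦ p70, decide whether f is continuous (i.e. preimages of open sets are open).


f is NOT continuous.

Compute f^{-1}(U) for each U ∈ τ_Y:
  U = ∅: f^{-1}(U) = ∅ ∈ τ_X ✓.
  U = {p70}: f^{-1}(U) = {α, δ} ∈ τ_X ✓.
  U = {p71}: f^{-1}(U) = {β, γ} ∉ τ_X ✗.
  U = {p70, p71}: f^{-1}(U) = {α, β, γ, δ} ∈ τ_X ✓.
Found U = {p71} with f^{-1}(U) = {β, γ} not in τ_X. Therefore f is NOT continuous.


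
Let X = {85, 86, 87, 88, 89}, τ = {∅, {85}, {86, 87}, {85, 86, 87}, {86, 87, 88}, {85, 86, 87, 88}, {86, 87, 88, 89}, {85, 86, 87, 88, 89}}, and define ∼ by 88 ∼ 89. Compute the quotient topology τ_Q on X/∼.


X/∼ = {[85], [86], [87], [88=89]}; |τ_Q| = 6.

Equivalence classes: [85], [86], [87], [88=89].
Quotient map π: X → X/∼ sends 85 ↦ [85], 86 ↦ [86], 87 ↦ [87], 88 ↦ [88=89], 89 ↦ [88=89].
For each subset V ⊆ X/∼, compute π^{-1}(V) ⊆ X and check whether π^{-1}(V) ∈ τ. V is open in τ_Q iff π^{-1}(V) ∈ τ.
  V = {}: π^{-1}(V) = ∅ ∈ τ ✓.
  V = {[85]}: π^{-1}(V) = {85} ∈ τ ✓.
  V = {[86]}: π^{-1}(V) = {86} ∉ τ ✗.
  V = {[85], [86]}: π^{-1}(V) = {85, 86} ∉ τ ✗.
  V = {[87]}: π^{-1}(V) = {87} ∉ τ ✗.
  V = {[85], [87]}: π^{-1}(V) = {85, 87} ∉ τ ✗.
  V = {[86], [87]}: π^{-1}(V) = {86, 87} ∈ τ ✓.
  V = {[85], [86], [87]}: π^{-1}(V) = {85, 86, 87} ∈ τ ✓.
  V = {[88=89]}: π^{-1}(V) = {88, 89} ∉ τ ✗.
  V = {[85], [88=89]}: π^{-1}(V) = {85, 88, 89} ∉ τ ✗.
  V = {[86], [88=89]}: π^{-1}(V) = {86, 88, 89} ∉ τ ✗.
  V = {[85], [86], [88=89]}: π^{-1}(V) = {85, 86, 88, 89} ∉ τ ✗.
  V = {[87], [88=89]}: π^{-1}(V) = {87, 88, 89} ∉ τ ✗.
  V = {[85], [87], [88=89]}: π^{-1}(V) = {85, 87, 88, 89} ∉ τ ✗.
  V = {[86], [87], [88=89]}: π^{-1}(V) = {86, 87, 88, 89} ∈ τ ✓.
  V = {[85], [86], [87], [88=89]}: π^{-1}(V) = {85, 86, 87, 88, 89} ∈ τ ✓.
Open sets in the quotient: τ_Q = {{}, {[85]}, {[86], [87]}, {[85], [86], [87]}, {[86], [87], [88=89]}, {[85], [86], [87], [88=89]}} (6 elements).


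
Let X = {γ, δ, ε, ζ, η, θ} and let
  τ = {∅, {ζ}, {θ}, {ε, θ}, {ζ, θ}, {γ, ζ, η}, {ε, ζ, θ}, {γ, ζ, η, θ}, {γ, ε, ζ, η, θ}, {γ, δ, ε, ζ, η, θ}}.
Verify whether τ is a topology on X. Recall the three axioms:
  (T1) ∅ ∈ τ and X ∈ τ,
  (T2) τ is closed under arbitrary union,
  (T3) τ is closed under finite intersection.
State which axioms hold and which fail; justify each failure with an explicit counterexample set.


τ IS a topology on X.

Axiom (T1): ∅ ∈ τ? Yes; X ∈ τ? Yes.
Axiom (T2/T3): check pairwise unions and intersections of members of τ.
All pairwise intersections and unions checked — each lies in τ. Therefore τ satisfies (T1), (T2), (T3): it IS a topology on X.


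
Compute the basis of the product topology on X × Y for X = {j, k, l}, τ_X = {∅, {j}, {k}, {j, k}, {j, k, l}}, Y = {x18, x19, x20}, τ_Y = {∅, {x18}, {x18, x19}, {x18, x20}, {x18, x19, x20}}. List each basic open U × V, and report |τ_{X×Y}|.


Basis B = {∅ × ∅, {j} × {x18}, {k} × {x18}, {j} × {x18, x19}, {j} × {x18, x20}, {j, k} × {x18}, {k} × {x18, x19}, {k} × {x18, x20}, {j} × {x18, x19, x20}, {j, k, l} × {x18}, {k} × {x18, x19, x20}, {j, k} × {x18, x19}, {j, k} × {x18, x20}, {j, k} × {x18, x19, x20}, {j, k, l} × {x18, x19}, {j, k, l} × {x18, x20}, {j, k, l} × {x18, x19, x20}}; |τ_{X×Y}| = 50.

Enumerate products U × V with U ∈ τ_X, V ∈ τ_Y (deduplicated):
  ∅ × ∅ = {} (∅)
  {j} × {x18} = {(j,x18)}
  {k} × {x18} = {(k,x18)}
  {j} × {x18, x19} = {(j,x18), (j,x19)}
  {j} × {x18, x20} = {(j,x18), (j,x20)}
  {j, k} × {x18} = {(j,x18), (k,x18)}
  {k} × {x18, x19} = {(k,x18), (k,x19)}
  {k} × {x18, x20} = {(k,x18), (k,x20)}
  {j} × {x18, x19, x20} = {(j,x18), (j,x19), (j,x20)}
  {j, k, l} × {x18} = {(j,x18), (k,x18), (l,x18)}
  {k} × {x18, x19, x20} = {(k,x18), (k,x19), (k,x20)}
  {j, k} × {x18, x19} = {(j,x18), (j,x19), (k,x18), (k,x19)}
  {j, k} × {x18, x20} = {(j,x18), (j,x20), (k,x18), (k,x20)}
  {j, k} × {x18, x19, x20} = {(j,x18), (j,x19), (j,x20), (k,x18), (k,x19), (k,x20)}
  {j, k, l} × {x18, x19} = {(j,x18), (j,x19), (k,x18), (k,x19), (l,x18), (l,x19)}
  {j, k, l} × {x18, x20} = {(j,x18), (j,x20), (k,x18), (k,x20), (l,x18), (l,x20)}
  {j, k, l} × {x18, x19, x20} = {(j,x18), (j,x19), (j,x20), (k,x18), (k,x19), (k,x20), (l,x18), (l,x19), (l,x20)}
These 17 distinct sets form the basis B.
Close under arbitrary unions to get τ_{X×Y}; counting gives |τ_{X×Y}| = 50.


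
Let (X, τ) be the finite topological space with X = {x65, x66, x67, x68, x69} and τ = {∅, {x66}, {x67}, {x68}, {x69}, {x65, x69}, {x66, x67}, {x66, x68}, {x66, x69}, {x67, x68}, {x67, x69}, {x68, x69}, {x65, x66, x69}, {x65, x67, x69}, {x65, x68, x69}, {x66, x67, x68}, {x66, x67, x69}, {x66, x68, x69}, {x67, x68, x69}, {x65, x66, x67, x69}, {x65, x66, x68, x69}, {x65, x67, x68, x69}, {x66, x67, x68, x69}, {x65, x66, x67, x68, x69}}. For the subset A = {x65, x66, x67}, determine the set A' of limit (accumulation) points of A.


A' = ∅

For each x ∈ X, list the open sets U ∈ τ with x ∈ U, then check whether U ∩ (A ∖ {x}) ≠ ∅ for every such U.
  x = x65: open {x65, x69} ∋ x has {x65, x69} ∩ (A ∖ {x65}) = ∅, so x is NOT a limit point.
  x = x66: open {x66} ∋ x has {x66} ∩ (A ∖ {x66}) = ∅, so x is NOT a limit point.
  x = x67: open {x67} ∋ x has {x67} ∩ (A ∖ {x67}) = ∅, so x is NOT a limit point.
  x = x68: open {x68} ∋ x has {x68} ∩ (A ∖ {x68}) = ∅, so x is NOT a limit point.
  x = x69: open {x69} ∋ x has {x69} ∩ (A ∖ {x69}) = ∅, so x is NOT a limit point.
Collecting: A' = ∅.


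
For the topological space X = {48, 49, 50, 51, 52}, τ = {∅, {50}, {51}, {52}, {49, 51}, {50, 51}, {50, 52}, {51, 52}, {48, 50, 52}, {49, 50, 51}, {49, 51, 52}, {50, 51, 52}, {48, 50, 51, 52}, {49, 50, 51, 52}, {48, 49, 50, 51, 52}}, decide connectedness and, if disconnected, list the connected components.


(X, τ) is disconnected; components = [{49, 51}, {48, 50, 52}].

Find clopen sets (U ∈ τ with X ∖ U ∈ τ):
  U = ∅, X ∖ U = {48, 49, 50, 51, 52} — both open, so U is clopen.
  U = {49, 51}, X ∖ U = {48, 50, 52} — both open, so U is clopen.
  U = {48, 50, 52}, X ∖ U = {49, 51} — both open, so U is clopen.
  U = {48, 49, 50, 51, 52}, X ∖ U = ∅ — both open, so U is clopen.
Nontrivial clopen(s) exist: e.g. {49, 51}. So (X, τ) is disconnected.
Compute connected components by grouping points that agree on all clopens:
  component: {49, 51}
  component: {48, 50, 52}


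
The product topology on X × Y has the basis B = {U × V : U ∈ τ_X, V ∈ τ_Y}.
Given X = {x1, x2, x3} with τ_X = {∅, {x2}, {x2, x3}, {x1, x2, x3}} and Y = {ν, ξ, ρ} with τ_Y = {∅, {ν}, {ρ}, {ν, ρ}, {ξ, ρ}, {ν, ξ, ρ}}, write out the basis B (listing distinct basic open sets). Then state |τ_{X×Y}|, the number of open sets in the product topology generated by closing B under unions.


Basis B = {∅ × ∅, {x2} × {ν}, {x2} × {ρ}, {x2} × {ν, ρ}, {x2, x3} × {ν}, {x2} × {ξ, ρ}, {x2, x3} × {ρ}, {x1, x2, x3} × {ν}, {x1, x2, x3} × {ρ}, {x2} × {ν, ξ, ρ}, {x2, x3} × {ν, ρ}, {x2, x3} × {ξ, ρ}, {x1, x2, x3} × {ν, ρ}, {x1, x2, x3} × {ξ, ρ}, {x2, x3} × {ν, ξ, ρ}, {x1, x2, x3} × {ν, ξ, ρ}}; |τ_{X×Y}| = 40.

Enumerate products U × V with U ∈ τ_X, V ∈ τ_Y (deduplicated):
  ∅ × ∅ = {} (∅)
  {x2} × {ν} = {(x2,ν)}
  {x2} × {ρ} = {(x2,ρ)}
  {x2} × {ν, ρ} = {(x2,ν), (x2,ρ)}
  {x2, x3} × {ν} = {(x2,ν), (x3,ν)}
  {x2} × {ξ, ρ} = {(x2,ξ), (x2,ρ)}
  {x2, x3} × {ρ} = {(x2,ρ), (x3,ρ)}
  {x1, x2, x3} × {ν} = {(x1,ν), (x2,ν), (x3,ν)}
  {x1, x2, x3} × {ρ} = {(x1,ρ), (x2,ρ), (x3,ρ)}
  {x2} × {ν, ξ, ρ} = {(x2,ν), (x2,ξ), (x2,ρ)}
  {x2, x3} × {ν, ρ} = {(x2,ν), (x2,ρ), (x3,ν), (x3,ρ)}
  {x2, x3} × {ξ, ρ} = {(x2,ξ), (x2,ρ), (x3,ξ), (x3,ρ)}
  {x1, x2, x3} × {ν, ρ} = {(x1,ν), (x1,ρ), (x2,ν), (x2,ρ), (x3,ν), (x3,ρ)}
  {x1, x2, x3} × {ξ, ρ} = {(x1,ξ), (x1,ρ), (x2,ξ), (x2,ρ), (x3,ξ), (x3,ρ)}
  {x2, x3} × {ν, ξ, ρ} = {(x2,ν), (x2,ξ), (x2,ρ), (x3,ν), (x3,ξ), (x3,ρ)}
  {x1, x2, x3} × {ν, ξ, ρ} = {(x1,ν), (x1,ξ), (x1,ρ), (x2,ν), (x2,ξ), (x2,ρ), (x3,ν), (x3,ξ), (x3,ρ)}
These 16 distinct sets form the basis B.
Close under arbitrary unions to get τ_{X×Y}; counting gives |τ_{X×Y}| = 40.


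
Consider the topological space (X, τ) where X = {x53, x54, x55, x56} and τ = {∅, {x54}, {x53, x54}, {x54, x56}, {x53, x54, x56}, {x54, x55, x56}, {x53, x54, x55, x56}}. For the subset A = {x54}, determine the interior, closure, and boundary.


int(A) = {x54}, cl(A) = {x53, x54, x55, x56}, ∂A = {x53, x55, x56}.

Closed sets in (X, τ) are complements of opens:
  closed(X, τ) = {∅, {x53}, {x55}, {x53, x55}, {x55, x56}, {x53, x55, x56}, {x53, x54, x55, x56}}.
int(A) = ⋃ {U ∈ τ : U ⊆ A}. Opens contained in A: ∅, {x54}.
Taking the union of these: int(A) = {x54}.
cl(A) = ⋂ {C closed : A ⊆ C}. Closed sets containing A: {x53, x54, x55, x56}.
Intersecting these: cl(A) = {x53, x54, x55, x56}.
∂A = cl(A) ∖ int(A) = {x53, x54, x55, x56} ∖ {x54} = {x53, x55, x56}.


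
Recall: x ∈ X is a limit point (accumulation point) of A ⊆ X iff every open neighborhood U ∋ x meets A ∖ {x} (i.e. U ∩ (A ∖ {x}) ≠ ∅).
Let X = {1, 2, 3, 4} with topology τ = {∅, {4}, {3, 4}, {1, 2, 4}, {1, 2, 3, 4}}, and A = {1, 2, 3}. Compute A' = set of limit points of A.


A' = {1, 2}

For each x ∈ X, list the open sets U ∈ τ with x ∈ U, then check whether U ∩ (A ∖ {x}) ≠ ∅ for every such U.
  x = 1: opens ∋ x are {1, 2, 4}, {1, 2, 3, 4}; each meets A ∖ {1}, so x IS a limit point.
  x = 2: opens ∋ x are {1, 2, 4}, {1, 2, 3, 4}; each meets A ∖ {2}, so x IS a limit point.
  x = 3: open {3, 4} ∋ x has {3, 4} ∩ (A ∖ {3}) = ∅, so x is NOT a limit point.
  x = 4: open {4} ∋ x has {4} ∩ (A ∖ {4}) = ∅, so x is NOT a limit point.
Collecting: A' = {1, 2}.


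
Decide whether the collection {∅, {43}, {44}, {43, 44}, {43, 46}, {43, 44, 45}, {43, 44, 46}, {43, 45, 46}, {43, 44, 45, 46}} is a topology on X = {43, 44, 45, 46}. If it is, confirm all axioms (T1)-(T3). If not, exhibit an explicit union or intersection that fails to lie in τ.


τ is NOT a topology on X.

Axiom (T1): ∅ ∈ τ? Yes; X ∈ τ? Yes.
Axiom (T2/T3): check pairwise unions and intersections of members of τ.
Counterexample for (T3): {43, 44, 45} ∩ {43, 45, 46} = {43, 45} ∉ τ. Therefore τ is NOT a topology.


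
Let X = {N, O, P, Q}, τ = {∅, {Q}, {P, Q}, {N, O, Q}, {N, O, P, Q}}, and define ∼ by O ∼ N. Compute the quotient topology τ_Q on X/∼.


X/∼ = {[N=O], [P], [Q]}; |τ_Q| = 5.

Equivalence classes: [N=O], [P], [Q].
Quotient map π: X → X/∼ sends N ↦ [N=O], O ↦ [N=O], P ↦ [P], Q ↦ [Q].
For each subset V ⊆ X/∼, compute π^{-1}(V) ⊆ X and check whether π^{-1}(V) ∈ τ. V is open in τ_Q iff π^{-1}(V) ∈ τ.
  V = {}: π^{-1}(V) = ∅ ∈ τ ✓.
  V = {[N=O]}: π^{-1}(V) = {N, O} ∉ τ ✗.
  V = {[P]}: π^{-1}(V) = {P} ∉ τ ✗.
  V = {[N=O], [P]}: π^{-1}(V) = {N, O, P} ∉ τ ✗.
  V = {[Q]}: π^{-1}(V) = {Q} ∈ τ ✓.
  V = {[N=O], [Q]}: π^{-1}(V) = {N, O, Q} ∈ τ ✓.
  V = {[P], [Q]}: π^{-1}(V) = {P, Q} ∈ τ ✓.
  V = {[N=O], [P], [Q]}: π^{-1}(V) = {N, O, P, Q} ∈ τ ✓.
Open sets in the quotient: τ_Q = {{}, {[Q]}, {[N=O], [Q]}, {[P], [Q]}, {[N=O], [P], [Q]}} (5 elements).


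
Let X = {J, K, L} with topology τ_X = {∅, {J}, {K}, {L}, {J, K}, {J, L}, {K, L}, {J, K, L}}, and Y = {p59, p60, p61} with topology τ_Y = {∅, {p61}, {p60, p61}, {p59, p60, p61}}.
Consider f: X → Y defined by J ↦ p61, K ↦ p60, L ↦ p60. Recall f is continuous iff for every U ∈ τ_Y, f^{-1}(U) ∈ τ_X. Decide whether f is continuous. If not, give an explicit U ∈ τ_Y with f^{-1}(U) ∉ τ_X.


f IS continuous.

Compute f^{-1}(U) for each U ∈ τ_Y:
  U = ∅: f^{-1}(U) = ∅ ∈ τ_X ✓.
  U = {p61}: f^{-1}(U) = {J} ∈ τ_X ✓.
  U = {p60, p61}: f^{-1}(U) = {J, K, L} ∈ τ_X ✓.
  U = {p59, p60, p61}: f^{-1}(U) = {J, K, L} ∈ τ_X ✓.
Every preimage lies in τ_X, so f IS continuous.


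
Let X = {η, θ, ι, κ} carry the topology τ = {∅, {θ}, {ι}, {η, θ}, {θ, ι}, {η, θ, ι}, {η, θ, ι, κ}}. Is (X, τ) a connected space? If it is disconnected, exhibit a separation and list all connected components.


(X, τ) is connected.

Find clopen sets (U ∈ τ with X ∖ U ∈ τ):
  U = ∅, X ∖ U = {η, θ, ι, κ} — both open, so U is clopen.
  U = {η, θ, ι, κ}, X ∖ U = ∅ — both open, so U is clopen.
Only trivial clopens (∅ and X) exist, so (X, τ) is connected.
Compute connected components by grouping points that agree on all clopens:
  component: {η, θ, ι, κ}


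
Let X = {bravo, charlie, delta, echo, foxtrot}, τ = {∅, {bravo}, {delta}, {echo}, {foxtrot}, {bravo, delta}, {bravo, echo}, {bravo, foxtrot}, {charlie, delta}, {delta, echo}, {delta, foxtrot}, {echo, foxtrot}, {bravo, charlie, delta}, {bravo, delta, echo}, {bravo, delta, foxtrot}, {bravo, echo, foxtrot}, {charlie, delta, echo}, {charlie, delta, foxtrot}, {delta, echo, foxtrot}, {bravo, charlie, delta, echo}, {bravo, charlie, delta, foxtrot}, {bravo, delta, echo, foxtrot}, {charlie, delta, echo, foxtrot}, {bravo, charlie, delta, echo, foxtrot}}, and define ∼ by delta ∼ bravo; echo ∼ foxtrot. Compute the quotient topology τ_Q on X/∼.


X/∼ = {[bravo=delta], [charlie], [echo=foxtrot]}; |τ_Q| = 6.

Equivalence classes: [bravo=delta], [charlie], [echo=foxtrot].
Quotient map π: X → X/∼ sends bravo ↦ [bravo=delta], charlie ↦ [charlie], delta ↦ [bravo=delta], echo ↦ [echo=foxtrot], foxtrot ↦ [echo=foxtrot].
For each subset V ⊆ X/∼, compute π^{-1}(V) ⊆ X and check whether π^{-1}(V) ∈ τ. V is open in τ_Q iff π^{-1}(V) ∈ τ.
  V = {}: π^{-1}(V) = ∅ ∈ τ ✓.
  V = {[bravo=delta]}: π^{-1}(V) = {bravo, delta} ∈ τ ✓.
  V = {[charlie]}: π^{-1}(V) = {charlie} ∉ τ ✗.
  V = {[bravo=delta], [charlie]}: π^{-1}(V) = {bravo, charlie, delta} ∈ τ ✓.
  V = {[echo=foxtrot]}: π^{-1}(V) = {echo, foxtrot} ∈ τ ✓.
  V = {[bravo=delta], [echo=foxtrot]}: π^{-1}(V) = {bravo, delta, echo, foxtrot} ∈ τ ✓.
  V = {[charlie], [echo=foxtrot]}: π^{-1}(V) = {charlie, echo, foxtrot} ∉ τ ✗.
  V = {[bravo=delta], [charlie], [echo=foxtrot]}: π^{-1}(V) = {bravo, charlie, delta, echo, foxtrot} ∈ τ ✓.
Open sets in the quotient: τ_Q = {{}, {[bravo=delta]}, {[bravo=delta], [charlie]}, {[echo=foxtrot]}, {[bravo=delta], [echo=foxtrot]}, {[bravo=delta], [charlie], [echo=foxtrot]}} (6 elements).


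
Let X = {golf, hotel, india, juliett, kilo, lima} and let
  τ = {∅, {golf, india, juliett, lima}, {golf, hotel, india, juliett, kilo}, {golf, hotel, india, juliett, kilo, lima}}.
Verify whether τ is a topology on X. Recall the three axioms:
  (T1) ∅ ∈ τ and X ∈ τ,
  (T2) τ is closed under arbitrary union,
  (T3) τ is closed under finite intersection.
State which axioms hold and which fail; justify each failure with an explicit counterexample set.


τ is NOT a topology on X.

Axiom (T1): ∅ ∈ τ? Yes; X ∈ τ? Yes.
Axiom (T2/T3): check pairwise unions and intersections of members of τ.
Counterexample for (T3): {golf, india, juliett, lima} ∩ {golf, hotel, india, juliett, kilo} = {golf, india, juliett} ∉ τ. Therefore τ is NOT a topology.


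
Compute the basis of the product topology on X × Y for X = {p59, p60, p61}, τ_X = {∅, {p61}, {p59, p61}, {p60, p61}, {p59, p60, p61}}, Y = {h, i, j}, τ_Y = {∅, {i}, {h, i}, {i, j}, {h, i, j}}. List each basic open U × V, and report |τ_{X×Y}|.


Basis B = {∅ × ∅, {p61} × {i}, {p59, p61} × {i}, {p60, p61} × {i}, {p61} × {h, i}, {p61} × {i, j}, {p59, p60, p61} × {i}, {p61} × {h, i, j}, {p59, p61} × {h, i}, {p59, p61} × {i, j}, {p60, p61} × {h, i}, {p60, p61} × {i, j}, {p59, p61} × {h, i, j}, {p59, p60, p61} × {h, i}, {p59, p60, p61} × {i, j}, {p60, p61} × {h, i, j}, {p59, p60, p61} × {h, i, j}}; |τ_{X×Y}| = 48.

Enumerate products U × V with U ∈ τ_X, V ∈ τ_Y (deduplicated):
  ∅ × ∅ = {} (∅)
  {p61} × {i} = {(p61,i)}
  {p59, p61} × {i} = {(p59,i), (p61,i)}
  {p60, p61} × {i} = {(p60,i), (p61,i)}
  {p61} × {h, i} = {(p61,h), (p61,i)}
  {p61} × {i, j} = {(p61,i), (p61,j)}
  {p59, p60, p61} × {i} = {(p59,i), (p60,i), (p61,i)}
  {p61} × {h, i, j} = {(p61,h), (p61,i), (p61,j)}
  {p59, p61} × {h, i} = {(p59,h), (p59,i), (p61,h), (p61,i)}
  {p59, p61} × {i, j} = {(p59,i), (p59,j), (p61,i), (p61,j)}
  {p60, p61} × {h, i} = {(p60,h), (p60,i), (p61,h), (p61,i)}
  {p60, p61} × {i, j} = {(p60,i), (p60,j), (p61,i), (p61,j)}
  {p59, p61} × {h, i, j} = {(p59,h), (p59,i), (p59,j), (p61,h), (p61,i), (p61,j)}
  {p59, p60, p61} × {h, i} = {(p59,h), (p59,i), (p60,h), (p60,i), (p61,h), (p61,i)}
  {p59, p60, p61} × {i, j} = {(p59,i), (p59,j), (p60,i), (p60,j), (p61,i), (p61,j)}
  {p60, p61} × {h, i, j} = {(p60,h), (p60,i), (p60,j), (p61,h), (p61,i), (p61,j)}
  {p59, p60, p61} × {h, i, j} = {(p59,h), (p59,i), (p59,j), (p60,h), (p60,i), (p60,j), (p61,h), (p61,i), (p61,j)}
These 17 distinct sets form the basis B.
Close under arbitrary unions to get τ_{X×Y}; counting gives |τ_{X×Y}| = 48.


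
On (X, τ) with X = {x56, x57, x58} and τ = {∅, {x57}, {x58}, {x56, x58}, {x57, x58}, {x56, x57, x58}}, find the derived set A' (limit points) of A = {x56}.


A' = ∅

For each x ∈ X, list the open sets U ∈ τ with x ∈ U, then check whether U ∩ (A ∖ {x}) ≠ ∅ for every such U.
  x = x56: open {x56, x58} ∋ x has {x56, x58} ∩ (A ∖ {x56}) = ∅, so x is NOT a limit point.
  x = x57: open {x57} ∋ x has {x57} ∩ (A ∖ {x57}) = ∅, so x is NOT a limit point.
  x = x58: open {x58} ∋ x has {x58} ∩ (A ∖ {x58}) = ∅, so x is NOT a limit point.
Collecting: A' = ∅.


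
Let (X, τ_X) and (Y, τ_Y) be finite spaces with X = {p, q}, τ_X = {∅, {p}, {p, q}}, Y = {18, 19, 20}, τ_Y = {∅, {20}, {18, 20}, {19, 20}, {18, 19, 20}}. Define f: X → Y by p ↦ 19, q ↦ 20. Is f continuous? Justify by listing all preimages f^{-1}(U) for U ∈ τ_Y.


f is NOT continuous.

Compute f^{-1}(U) for each U ∈ τ_Y:
  U = ∅: f^{-1}(U) = ∅ ∈ τ_X ✓.
  U = {20}: f^{-1}(U) = {q} ∉ τ_X ✗.
  U = {18, 20}: f^{-1}(U) = {q} ∉ τ_X ✗.
  U = {19, 20}: f^{-1}(U) = {p, q} ∈ τ_X ✓.
  U = {18, 19, 20}: f^{-1}(U) = {p, q} ∈ τ_X ✓.
Found U = {20} with f^{-1}(U) = {q} not in τ_X. Therefore f is NOT continuous.


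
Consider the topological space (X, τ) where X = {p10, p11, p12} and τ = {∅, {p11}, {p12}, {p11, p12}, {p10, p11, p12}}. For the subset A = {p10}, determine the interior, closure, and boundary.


int(A) = ∅, cl(A) = {p10}, ∂A = {p10}.

Closed sets in (X, τ) are complements of opens:
  closed(X, τ) = {∅, {p10}, {p10, p11}, {p10, p12}, {p10, p11, p12}}.
int(A) = ⋃ {U ∈ τ : U ⊆ A}. Opens contained in A: ∅.
Taking the union of these: int(A) = ∅.
cl(A) = ⋂ {C closed : A ⊆ C}. Closed sets containing A: {p10}, {p10, p11}, {p10, p12}, {p10, p11, p12}.
Intersecting these: cl(A) = {p10}.
∂A = cl(A) ∖ int(A) = {p10} ∖ ∅ = {p10}.


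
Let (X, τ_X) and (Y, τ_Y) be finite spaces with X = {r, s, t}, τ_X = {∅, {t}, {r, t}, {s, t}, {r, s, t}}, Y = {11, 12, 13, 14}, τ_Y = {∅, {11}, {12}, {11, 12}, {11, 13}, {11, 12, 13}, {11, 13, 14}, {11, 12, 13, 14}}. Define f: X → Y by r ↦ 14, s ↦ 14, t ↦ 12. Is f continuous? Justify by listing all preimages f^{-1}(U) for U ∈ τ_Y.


f is NOT continuous.

Compute f^{-1}(U) for each U ∈ τ_Y:
  U = ∅: f^{-1}(U) = ∅ ∈ τ_X ✓.
  U = {11}: f^{-1}(U) = ∅ ∈ τ_X ✓.
  U = {12}: f^{-1}(U) = {t} ∈ τ_X ✓.
  U = {11, 12}: f^{-1}(U) = {t} ∈ τ_X ✓.
  U = {11, 13}: f^{-1}(U) = ∅ ∈ τ_X ✓.
  U = {11, 12, 13}: f^{-1}(U) = {t} ∈ τ_X ✓.
  U = {11, 13, 14}: f^{-1}(U) = {r, s} ∉ τ_X ✗.
  U = {11, 12, 13, 14}: f^{-1}(U) = {r, s, t} ∈ τ_X ✓.
Found U = {11, 13, 14} with f^{-1}(U) = {r, s} not in τ_X. Therefore f is NOT continuous.


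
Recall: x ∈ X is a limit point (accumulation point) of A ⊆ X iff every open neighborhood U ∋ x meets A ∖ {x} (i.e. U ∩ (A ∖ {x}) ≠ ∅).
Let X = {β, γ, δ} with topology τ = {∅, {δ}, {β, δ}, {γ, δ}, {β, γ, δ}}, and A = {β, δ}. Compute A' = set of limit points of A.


A' = {β, γ}

For each x ∈ X, list the open sets U ∈ τ with x ∈ U, then check whether U ∩ (A ∖ {x}) ≠ ∅ for every such U.
  x = β: opens ∋ x are {β, δ}, {β, γ, δ}; each meets A ∖ {β}, so x IS a limit point.
  x = γ: opens ∋ x are {γ, δ}, {β, γ, δ}; each meets A ∖ {γ}, so x IS a limit point.
  x = δ: open {δ} ∋ x has {δ} ∩ (A ∖ {δ}) = ∅, so x is NOT a limit point.
Collecting: A' = {β, γ}.


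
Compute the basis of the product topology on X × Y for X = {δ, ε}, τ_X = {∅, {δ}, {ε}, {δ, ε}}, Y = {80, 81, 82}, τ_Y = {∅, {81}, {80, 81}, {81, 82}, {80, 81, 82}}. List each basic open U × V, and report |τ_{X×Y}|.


Basis B = {∅ × ∅, {δ} × {81}, {ε} × {81}, {δ} × {80, 81}, {δ} × {81, 82}, {δ, ε} × {81}, {ε} × {80, 81}, {ε} × {81, 82}, {δ} × {80, 81, 82}, {ε} × {80, 81, 82}, {δ, ε} × {80, 81}, {δ, ε} × {81, 82}, {δ, ε} × {80, 81, 82}}; |τ_{X×Y}| = 25.

Enumerate products U × V with U ∈ τ_X, V ∈ τ_Y (deduplicated):
  ∅ × ∅ = {} (∅)
  {δ} × {81} = {(δ,81)}
  {ε} × {81} = {(ε,81)}
  {δ} × {80, 81} = {(δ,80), (δ,81)}
  {δ} × {81, 82} = {(δ,81), (δ,82)}
  {δ, ε} × {81} = {(δ,81), (ε,81)}
  {ε} × {80, 81} = {(ε,80), (ε,81)}
  {ε} × {81, 82} = {(ε,81), (ε,82)}
  {δ} × {80, 81, 82} = {(δ,80), (δ,81), (δ,82)}
  {ε} × {80, 81, 82} = {(ε,80), (ε,81), (ε,82)}
  {δ, ε} × {80, 81} = {(δ,80), (δ,81), (ε,80), (ε,81)}
  {δ, ε} × {81, 82} = {(δ,81), (δ,82), (ε,81), (ε,82)}
  {δ, ε} × {80, 81, 82} = {(δ,80), (δ,81), (δ,82), (ε,80), (ε,81), (ε,82)}
These 13 distinct sets form the basis B.
Close under arbitrary unions to get τ_{X×Y}; counting gives |τ_{X×Y}| = 25.


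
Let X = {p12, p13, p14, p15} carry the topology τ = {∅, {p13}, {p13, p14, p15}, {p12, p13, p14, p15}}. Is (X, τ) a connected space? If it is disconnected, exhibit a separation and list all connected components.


(X, τ) is connected.

Find clopen sets (U ∈ τ with X ∖ U ∈ τ):
  U = ∅, X ∖ U = {p12, p13, p14, p15} — both open, so U is clopen.
  U = {p12, p13, p14, p15}, X ∖ U = ∅ — both open, so U is clopen.
Only trivial clopens (∅ and X) exist, so (X, τ) is connected.
Compute connected components by grouping points that agree on all clopens:
  component: {p12, p13, p14, p15}


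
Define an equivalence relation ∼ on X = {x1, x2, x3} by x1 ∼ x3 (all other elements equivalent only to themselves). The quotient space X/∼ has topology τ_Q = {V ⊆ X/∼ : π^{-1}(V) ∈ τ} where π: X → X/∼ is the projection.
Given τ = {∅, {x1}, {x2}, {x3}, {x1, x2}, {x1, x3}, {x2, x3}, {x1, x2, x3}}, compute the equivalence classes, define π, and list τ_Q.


X/∼ = {[x1=x3], [x2]}; |τ_Q| = 4.

Equivalence classes: [x1=x3], [x2].
Quotient map π: X → X/∼ sends x1 ↦ [x1=x3], x2 ↦ [x2], x3 ↦ [x1=x3].
For each subset V ⊆ X/∼, compute π^{-1}(V) ⊆ X and check whether π^{-1}(V) ∈ τ. V is open in τ_Q iff π^{-1}(V) ∈ τ.
  V = {}: π^{-1}(V) = ∅ ∈ τ ✓.
  V = {[x1=x3]}: π^{-1}(V) = {x1, x3} ∈ τ ✓.
  V = {[x2]}: π^{-1}(V) = {x2} ∈ τ ✓.
  V = {[x1=x3], [x2]}: π^{-1}(V) = {x1, x2, x3} ∈ τ ✓.
Open sets in the quotient: τ_Q = {{}, {[x1=x3]}, {[x2]}, {[x1=x3], [x2]}} (4 elements).


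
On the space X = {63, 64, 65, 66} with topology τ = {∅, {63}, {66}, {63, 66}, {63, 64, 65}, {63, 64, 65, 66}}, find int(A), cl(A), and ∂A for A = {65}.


int(A) = ∅, cl(A) = {64, 65}, ∂A = {64, 65}.

Closed sets in (X, τ) are complements of opens:
  closed(X, τ) = {∅, {66}, {64, 65}, {63, 64, 65}, {64, 65, 66}, {63, 64, 65, 66}}.
int(A) = ⋃ {U ∈ τ : U ⊆ A}. Opens contained in A: ∅.
Taking the union of these: int(A) = ∅.
cl(A) = ⋂ {C closed : A ⊆ C}. Closed sets containing A: {64, 65}, {63, 64, 65}, {64, 65, 66}, {63, 64, 65, 66}.
Intersecting these: cl(A) = {64, 65}.
∂A = cl(A) ∖ int(A) = {64, 65} ∖ ∅ = {64, 65}.


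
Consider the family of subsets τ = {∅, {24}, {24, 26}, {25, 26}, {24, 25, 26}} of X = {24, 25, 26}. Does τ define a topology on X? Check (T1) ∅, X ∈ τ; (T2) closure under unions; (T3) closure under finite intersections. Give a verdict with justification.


τ is NOT a topology on X.

Axiom (T1): ∅ ∈ τ? Yes; X ∈ τ? Yes.
Axiom (T2/T3): check pairwise unions and intersections of members of τ.
Counterexample for (T3): {24, 26} ∩ {25, 26} = {26} ∉ τ. Therefore τ is NOT a topology.


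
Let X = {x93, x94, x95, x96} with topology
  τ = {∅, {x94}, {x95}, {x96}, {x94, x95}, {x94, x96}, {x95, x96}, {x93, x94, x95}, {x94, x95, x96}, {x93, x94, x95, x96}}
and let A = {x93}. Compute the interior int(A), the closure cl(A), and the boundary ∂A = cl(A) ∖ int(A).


int(A) = ∅, cl(A) = {x93}, ∂A = {x93}.

Closed sets in (X, τ) are complements of opens:
  closed(X, τ) = {∅, {x93}, {x96}, {x93, x94}, {x93, x95}, {x93, x96}, {x93, x94, x95}, {x93, x94, x96}, {x93, x95, x96}, {x93, x94, x95, x96}}.
int(A) = ⋃ {U ∈ τ : U ⊆ A}. Opens contained in A: ∅.
Taking the union of these: int(A) = ∅.
cl(A) = ⋂ {C closed : A ⊆ C}. Closed sets containing A: {x93}, {x93, x94}, {x93, x95}, {x93, x96}, {x93, x94, x95}, {x93, x94, x96}, {x93, x95, x96}, {x93, x94, x95, x96}.
Intersecting these: cl(A) = {x93}.
∂A = cl(A) ∖ int(A) = {x93} ∖ ∅ = {x93}.


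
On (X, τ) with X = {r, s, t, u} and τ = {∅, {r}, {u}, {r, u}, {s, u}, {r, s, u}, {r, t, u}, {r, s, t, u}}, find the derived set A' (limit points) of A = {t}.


A' = ∅

For each x ∈ X, list the open sets U ∈ τ with x ∈ U, then check whether U ∩ (A ∖ {x}) ≠ ∅ for every such U.
  x = r: open {r} ∋ x has {r} ∩ (A ∖ {r}) = ∅, so x is NOT a limit point.
  x = s: open {s, u} ∋ x has {s, u} ∩ (A ∖ {s}) = ∅, so x is NOT a limit point.
  x = t: open {r, t, u} ∋ x has {r, t, u} ∩ (A ∖ {t}) = ∅, so x is NOT a limit point.
  x = u: open {u} ∋ x has {u} ∩ (A ∖ {u}) = ∅, so x is NOT a limit point.
Collecting: A' = ∅.


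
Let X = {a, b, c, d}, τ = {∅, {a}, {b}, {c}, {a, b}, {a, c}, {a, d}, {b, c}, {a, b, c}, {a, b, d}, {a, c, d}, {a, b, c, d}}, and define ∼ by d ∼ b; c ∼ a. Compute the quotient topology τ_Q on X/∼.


X/∼ = {[a=c], [b=d]}; |τ_Q| = 3.

Equivalence classes: [a=c], [b=d].
Quotient map π: X → X/∼ sends a ↦ [a=c], b ↦ [b=d], c ↦ [a=c], d ↦ [b=d].
For each subset V ⊆ X/∼, compute π^{-1}(V) ⊆ X and check whether π^{-1}(V) ∈ τ. V is open in τ_Q iff π^{-1}(V) ∈ τ.
  V = {}: π^{-1}(V) = ∅ ∈ τ ✓.
  V = {[a=c]}: π^{-1}(V) = {a, c} ∈ τ ✓.
  V = {[b=d]}: π^{-1}(V) = {b, d} ∉ τ ✗.
  V = {[a=c], [b=d]}: π^{-1}(V) = {a, b, c, d} ∈ τ ✓.
Open sets in the quotient: τ_Q = {{}, {[a=c]}, {[a=c], [b=d]}} (3 elements).


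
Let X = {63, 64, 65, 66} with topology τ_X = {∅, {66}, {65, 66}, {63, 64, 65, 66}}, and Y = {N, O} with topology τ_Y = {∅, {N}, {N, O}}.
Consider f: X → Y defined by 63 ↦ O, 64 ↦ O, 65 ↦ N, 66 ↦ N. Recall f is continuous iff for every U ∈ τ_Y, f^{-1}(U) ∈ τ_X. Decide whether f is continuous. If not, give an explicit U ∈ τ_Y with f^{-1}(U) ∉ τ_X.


f IS continuous.

Compute f^{-1}(U) for each U ∈ τ_Y:
  U = ∅: f^{-1}(U) = ∅ ∈ τ_X ✓.
  U = {N}: f^{-1}(U) = {65, 66} ∈ τ_X ✓.
  U = {N, O}: f^{-1}(U) = {63, 64, 65, 66} ∈ τ_X ✓.
Every preimage lies in τ_X, so f IS continuous.


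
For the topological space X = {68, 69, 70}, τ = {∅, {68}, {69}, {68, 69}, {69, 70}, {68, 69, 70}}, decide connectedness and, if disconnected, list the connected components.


(X, τ) is disconnected; components = [{68}, {69, 70}].

Find clopen sets (U ∈ τ with X ∖ U ∈ τ):
  U = ∅, X ∖ U = {68, 69, 70} — both open, so U is clopen.
  U = {68}, X ∖ U = {69, 70} — both open, so U is clopen.
  U = {69, 70}, X ∖ U = {68} — both open, so U is clopen.
  U = {68, 69, 70}, X ∖ U = ∅ — both open, so U is clopen.
Nontrivial clopen(s) exist: e.g. {69, 70}. So (X, τ) is disconnected.
Compute connected components by grouping points that agree on all clopens:
  component: {68}
  component: {69, 70}


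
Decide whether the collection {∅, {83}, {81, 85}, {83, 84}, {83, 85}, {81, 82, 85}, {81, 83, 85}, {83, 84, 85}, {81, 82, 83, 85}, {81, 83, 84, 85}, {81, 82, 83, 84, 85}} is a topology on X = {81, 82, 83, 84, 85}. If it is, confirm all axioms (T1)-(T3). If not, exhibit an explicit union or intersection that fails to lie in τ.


τ is NOT a topology on X.

Axiom (T1): ∅ ∈ τ? Yes; X ∈ τ? Yes.
Axiom (T2/T3): check pairwise unions and intersections of members of τ.
Counterexample for (T3): {81, 85} ∩ {83, 85} = {85} ∉ τ. Therefore τ is NOT a topology.


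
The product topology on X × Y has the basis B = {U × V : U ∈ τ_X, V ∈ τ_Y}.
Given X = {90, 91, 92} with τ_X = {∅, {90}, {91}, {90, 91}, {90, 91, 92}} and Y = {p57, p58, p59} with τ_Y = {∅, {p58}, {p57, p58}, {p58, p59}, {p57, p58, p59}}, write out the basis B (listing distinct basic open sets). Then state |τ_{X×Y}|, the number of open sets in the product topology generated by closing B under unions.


Basis B = {∅ × ∅, {90} × {p58}, {91} × {p58}, {90} × {p57, p58}, {90} × {p58, p59}, {90, 91} × {p58}, {91} × {p57, p58}, {91} × {p58, p59}, {90} × {p57, p58, p59}, {90, 91, 92} × {p58}, {91} × {p57, p58, p59}, {90, 91} × {p57, p58}, {90, 91} × {p58, p59}, {90, 91} × {p57, p58, p59}, {90, 91, 92} × {p57, p58}, {90, 91, 92} × {p58, p59}, {90, 91, 92} × {p57, p58, p59}}; |τ_{X×Y}| = 50.

Enumerate products U × V with U ∈ τ_X, V ∈ τ_Y (deduplicated):
  ∅ × ∅ = {} (∅)
  {90} × {p58} = {(90,p58)}
  {91} × {p58} = {(91,p58)}
  {90} × {p57, p58} = {(90,p57), (90,p58)}
  {90} × {p58, p59} = {(90,p58), (90,p59)}
  {90, 91} × {p58} = {(90,p58), (91,p58)}
  {91} × {p57, p58} = {(91,p57), (91,p58)}
  {91} × {p58, p59} = {(91,p58), (91,p59)}
  {90} × {p57, p58, p59} = {(90,p57), (90,p58), (90,p59)}
  {90, 91, 92} × {p58} = {(90,p58), (91,p58), (92,p58)}
  {91} × {p57, p58, p59} = {(91,p57), (91,p58), (91,p59)}
  {90, 91} × {p57, p58} = {(90,p57), (90,p58), (91,p57), (91,p58)}
  {90, 91} × {p58, p59} = {(90,p58), (90,p59), (91,p58), (91,p59)}
  {90, 91} × {p57, p58, p59} = {(90,p57), (90,p58), (90,p59), (91,p57), (91,p58), (91,p59)}
  {90, 91, 92} × {p57, p58} = {(90,p57), (90,p58), (91,p57), (91,p58), (92,p57), (92,p58)}
  {90, 91, 92} × {p58, p59} = {(90,p58), (90,p59), (91,p58), (91,p59), (92,p58), (92,p59)}
  {90, 91, 92} × {p57, p58, p59} = {(90,p57), (90,p58), (90,p59), (91,p57), (91,p58), (91,p59), (92,p57), (92,p58), (92,p59)}
These 17 distinct sets form the basis B.
Close under arbitrary unions to get τ_{X×Y}; counting gives |τ_{X×Y}| = 50.


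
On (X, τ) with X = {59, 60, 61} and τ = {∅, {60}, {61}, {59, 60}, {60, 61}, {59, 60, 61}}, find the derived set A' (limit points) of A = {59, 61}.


A' = ∅

For each x ∈ X, list the open sets U ∈ τ with x ∈ U, then check whether U ∩ (A ∖ {x}) ≠ ∅ for every such U.
  x = 59: open {59, 60} ∋ x has {59, 60} ∩ (A ∖ {59}) = ∅, so x is NOT a limit point.
  x = 60: open {60} ∋ x has {60} ∩ (A ∖ {60}) = ∅, so x is NOT a limit point.
  x = 61: open {61} ∋ x has {61} ∩ (A ∖ {61}) = ∅, so x is NOT a limit point.
Collecting: A' = ∅.


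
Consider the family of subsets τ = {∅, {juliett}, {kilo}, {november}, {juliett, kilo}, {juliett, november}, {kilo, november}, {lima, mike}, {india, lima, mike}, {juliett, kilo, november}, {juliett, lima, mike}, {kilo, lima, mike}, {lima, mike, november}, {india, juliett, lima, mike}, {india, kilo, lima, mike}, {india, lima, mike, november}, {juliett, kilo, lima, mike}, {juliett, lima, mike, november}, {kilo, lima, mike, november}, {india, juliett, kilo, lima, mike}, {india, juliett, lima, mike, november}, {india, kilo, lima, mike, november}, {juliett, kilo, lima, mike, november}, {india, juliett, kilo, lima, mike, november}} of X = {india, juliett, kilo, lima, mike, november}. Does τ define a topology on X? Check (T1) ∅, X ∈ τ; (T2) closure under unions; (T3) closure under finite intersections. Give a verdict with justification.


τ IS a topology on X.

Axiom (T1): ∅ ∈ τ? Yes; X ∈ τ? Yes.
Axiom (T2/T3): check pairwise unions and intersections of members of τ.
All pairwise intersections and unions checked — each lies in τ. Therefore τ satisfies (T1), (T2), (T3): it IS a topology on X.


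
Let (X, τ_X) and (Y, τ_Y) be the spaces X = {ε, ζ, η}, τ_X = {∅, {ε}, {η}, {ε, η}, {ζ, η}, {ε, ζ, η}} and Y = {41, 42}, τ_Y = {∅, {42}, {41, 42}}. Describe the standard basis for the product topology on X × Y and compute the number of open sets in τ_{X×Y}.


Basis B = {∅ × ∅, {ε} × {42}, {η} × {42}, {ε} × {41, 42}, {ε, η} × {42}, {ζ, η} × {42}, {η} × {41, 42}, {ε, ζ, η} × {42}, {ε, η} × {41, 42}, {ζ, η} × {41, 42}, {ε, ζ, η} × {41, 42}}; |τ_{X×Y}| = 18.

Enumerate products U × V with U ∈ τ_X, V ∈ τ_Y (deduplicated):
  ∅ × ∅ = {} (∅)
  {ε} × {42} = {(ε,42)}
  {η} × {42} = {(η,42)}
  {ε} × {41, 42} = {(ε,41), (ε,42)}
  {ε, η} × {42} = {(ε,42), (η,42)}
  {ζ, η} × {42} = {(ζ,42), (η,42)}
  {η} × {41, 42} = {(η,41), (η,42)}
  {ε, ζ, η} × {42} = {(ε,42), (ζ,42), (η,42)}
  {ε, η} × {41, 42} = {(ε,41), (ε,42), (η,41), (η,42)}
  {ζ, η} × {41, 42} = {(ζ,41), (ζ,42), (η,41), (η,42)}
  {ε, ζ, η} × {41, 42} = {(ε,41), (ε,42), (ζ,41), (ζ,42), (η,41), (η,42)}
These 11 distinct sets form the basis B.
Close under arbitrary unions to get τ_{X×Y}; counting gives |τ_{X×Y}| = 18.


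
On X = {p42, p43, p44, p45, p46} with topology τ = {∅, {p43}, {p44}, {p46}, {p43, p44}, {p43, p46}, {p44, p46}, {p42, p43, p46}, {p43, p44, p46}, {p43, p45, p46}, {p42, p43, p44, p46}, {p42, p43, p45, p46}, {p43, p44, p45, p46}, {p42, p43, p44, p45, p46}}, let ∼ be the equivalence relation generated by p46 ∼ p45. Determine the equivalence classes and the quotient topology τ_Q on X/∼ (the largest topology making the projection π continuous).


X/∼ = {[p42], [p43], [p44], [p45=p46]}; |τ_Q| = 8.

Equivalence classes: [p42], [p43], [p44], [p45=p46].
Quotient map π: X → X/∼ sends p42 ↦ [p42], p43 ↦ [p43], p44 ↦ [p44], p45 ↦ [p45=p46], p46 ↦ [p45=p46].
For each subset V ⊆ X/∼, compute π^{-1}(V) ⊆ X and check whether π^{-1}(V) ∈ τ. V is open in τ_Q iff π^{-1}(V) ∈ τ.
  V = {}: π^{-1}(V) = ∅ ∈ τ ✓.
  V = {[p42]}: π^{-1}(V) = {p42} ∉ τ ✗.
  V = {[p43]}: π^{-1}(V) = {p43} ∈ τ ✓.
  V = {[p42], [p43]}: π^{-1}(V) = {p42, p43} ∉ τ ✗.
  V = {[p44]}: π^{-1}(V) = {p44} ∈ τ ✓.
  V = {[p42], [p44]}: π^{-1}(V) = {p42, p44} ∉ τ ✗.
  V = {[p43], [p44]}: π^{-1}(V) = {p43, p44} ∈ τ ✓.
  V = {[p42], [p43], [p44]}: π^{-1}(V) = {p42, p43, p44} ∉ τ ✗.
  V = {[p45=p46]}: π^{-1}(V) = {p45, p46} ∉ τ ✗.
  V = {[p42], [p45=p46]}: π^{-1}(V) = {p42, p45, p46} ∉ τ ✗.
  V = {[p43], [p45=p46]}: π^{-1}(V) = {p43, p45, p46} ∈ τ ✓.
  V = {[p42], [p43], [p45=p46]}: π^{-1}(V) = {p42, p43, p45, p46} ∈ τ ✓.
  V = {[p44], [p45=p46]}: π^{-1}(V) = {p44, p45, p46} ∉ τ ✗.
  V = {[p42], [p44], [p45=p46]}: π^{-1}(V) = {p42, p44, p45, p46} ∉ τ ✗.
  V = {[p43], [p44], [p45=p46]}: π^{-1}(V) = {p43, p44, p45, p46} ∈ τ ✓.
  V = {[p42], [p43], [p44], [p45=p46]}: π^{-1}(V) = {p42, p43, p44, p45, p46} ∈ τ ✓.
Open sets in the quotient: τ_Q = {{}, {[p43]}, {[p44]}, {[p43], [p44]}, {[p43], [p45=p46]}, {[p42], [p43], [p45=p46]}, {[p43], [p44], [p45=p46]}, {[p42], [p43], [p44], [p45=p46]}} (8 elements).


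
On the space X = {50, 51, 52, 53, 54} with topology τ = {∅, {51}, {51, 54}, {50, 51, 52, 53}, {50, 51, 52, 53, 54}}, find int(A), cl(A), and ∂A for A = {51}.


int(A) = {51}, cl(A) = {50, 51, 52, 53, 54}, ∂A = {50, 52, 53, 54}.

Closed sets in (X, τ) are complements of opens:
  closed(X, τ) = {∅, {54}, {50, 52, 53}, {50, 52, 53, 54}, {50, 51, 52, 53, 54}}.
int(A) = ⋃ {U ∈ τ : U ⊆ A}. Opens contained in A: ∅, {51}.
Taking the union of these: int(A) = {51}.
cl(A) = ⋂ {C closed : A ⊆ C}. Closed sets containing A: {50, 51, 52, 53, 54}.
Intersecting these: cl(A) = {50, 51, 52, 53, 54}.
∂A = cl(A) ∖ int(A) = {50, 51, 52, 53, 54} ∖ {51} = {50, 52, 53, 54}.
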